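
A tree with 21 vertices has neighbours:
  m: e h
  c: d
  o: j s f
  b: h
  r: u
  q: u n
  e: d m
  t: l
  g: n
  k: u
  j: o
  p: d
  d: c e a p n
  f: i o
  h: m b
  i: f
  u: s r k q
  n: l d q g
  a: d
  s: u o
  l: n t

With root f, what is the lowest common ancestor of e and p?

d

Path e→root: e d n q u s o f; path p→root: p d n q u s o f.
First common node: d.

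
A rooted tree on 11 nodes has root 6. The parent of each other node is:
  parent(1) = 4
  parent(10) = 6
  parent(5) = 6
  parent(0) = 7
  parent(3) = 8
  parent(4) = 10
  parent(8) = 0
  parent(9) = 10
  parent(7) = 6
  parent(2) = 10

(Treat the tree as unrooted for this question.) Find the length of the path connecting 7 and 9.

3

The path is 7 – 6 – 10 – 9, which has 3 edges.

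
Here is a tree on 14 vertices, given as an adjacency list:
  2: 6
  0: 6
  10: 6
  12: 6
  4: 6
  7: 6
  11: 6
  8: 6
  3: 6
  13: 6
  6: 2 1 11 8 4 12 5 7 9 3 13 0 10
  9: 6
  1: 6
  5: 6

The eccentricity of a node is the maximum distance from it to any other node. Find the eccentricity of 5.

Distances from 5 peak at 2, attained at 9 (11, 7, 13, 4, 8, 2, 1, 3, 10, 12, 0 also at distance 2).
5-6-9

2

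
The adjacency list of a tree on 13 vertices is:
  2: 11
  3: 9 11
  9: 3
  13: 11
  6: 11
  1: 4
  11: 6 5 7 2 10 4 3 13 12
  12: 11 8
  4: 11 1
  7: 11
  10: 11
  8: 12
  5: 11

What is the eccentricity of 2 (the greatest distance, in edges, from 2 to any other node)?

3

Distances from 2 peak at 3, attained at 1 (9, 8 also at distance 3).
2 – 11 – 4 – 1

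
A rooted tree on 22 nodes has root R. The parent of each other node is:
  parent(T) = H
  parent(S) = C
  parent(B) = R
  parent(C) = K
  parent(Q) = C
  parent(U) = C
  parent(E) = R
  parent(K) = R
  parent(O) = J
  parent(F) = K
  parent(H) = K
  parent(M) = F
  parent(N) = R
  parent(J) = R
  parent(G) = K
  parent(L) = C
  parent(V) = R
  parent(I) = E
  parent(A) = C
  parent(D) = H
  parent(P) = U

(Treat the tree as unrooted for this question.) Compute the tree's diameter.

6

Starting from P, a farthest node is I at distance 6.
One longest path: P-U-C-K-R-E-I.
So the diameter is 6.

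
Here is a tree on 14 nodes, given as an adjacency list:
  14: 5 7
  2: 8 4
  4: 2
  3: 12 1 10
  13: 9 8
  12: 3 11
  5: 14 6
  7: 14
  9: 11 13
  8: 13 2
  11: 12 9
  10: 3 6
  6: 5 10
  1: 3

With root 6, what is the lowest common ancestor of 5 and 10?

6

Ancestors of 5 (toward the root): 5, 6.
Ancestors of 10: 10, 6.
The deepest node appearing in both lists is 6.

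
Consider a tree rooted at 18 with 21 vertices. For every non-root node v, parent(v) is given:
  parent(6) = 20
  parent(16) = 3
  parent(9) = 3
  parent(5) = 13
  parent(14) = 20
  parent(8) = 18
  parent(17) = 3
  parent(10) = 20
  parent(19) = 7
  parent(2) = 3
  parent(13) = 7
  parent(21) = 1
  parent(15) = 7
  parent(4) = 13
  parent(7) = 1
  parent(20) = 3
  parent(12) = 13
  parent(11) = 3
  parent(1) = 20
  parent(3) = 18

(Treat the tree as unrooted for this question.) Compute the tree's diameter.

7

Starting from 4, a farthest node is 8 at distance 7.
One longest path: 4–13–7–1–20–3–18–8.
So the diameter is 7.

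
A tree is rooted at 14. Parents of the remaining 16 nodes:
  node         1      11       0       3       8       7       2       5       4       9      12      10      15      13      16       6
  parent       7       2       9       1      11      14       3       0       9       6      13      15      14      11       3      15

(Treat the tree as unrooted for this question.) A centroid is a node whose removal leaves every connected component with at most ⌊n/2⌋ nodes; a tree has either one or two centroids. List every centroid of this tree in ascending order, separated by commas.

Delete 7: the remaining components have sizes 8, 8. Max 8 ≤ 8, so 7 is a centroid.
Every other node leaves some component of size > 8, so the centroid is unique.

7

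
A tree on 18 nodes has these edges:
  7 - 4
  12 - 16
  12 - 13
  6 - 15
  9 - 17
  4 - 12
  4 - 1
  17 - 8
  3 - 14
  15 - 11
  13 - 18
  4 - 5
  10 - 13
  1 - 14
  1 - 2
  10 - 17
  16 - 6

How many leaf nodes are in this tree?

8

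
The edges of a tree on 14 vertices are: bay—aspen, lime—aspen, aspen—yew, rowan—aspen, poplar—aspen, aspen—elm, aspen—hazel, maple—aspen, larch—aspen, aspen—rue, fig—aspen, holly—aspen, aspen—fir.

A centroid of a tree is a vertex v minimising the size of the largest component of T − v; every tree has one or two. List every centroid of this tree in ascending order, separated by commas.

aspen

Delete aspen: the remaining components have sizes 1, 1, 1, 1, 1, 1, 1, 1, 1, 1, 1, 1, 1. Max 1 ≤ 7, so aspen is a centroid.
Every other node leaves some component of size > 7, so the centroid is unique.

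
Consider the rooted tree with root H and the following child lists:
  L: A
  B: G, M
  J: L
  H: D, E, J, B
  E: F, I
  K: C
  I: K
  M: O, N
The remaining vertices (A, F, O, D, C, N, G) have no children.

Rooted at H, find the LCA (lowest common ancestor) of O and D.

H

Ancestors of O (toward the root): O, M, B, H.
Ancestors of D: D, H.
The deepest node appearing in both lists is H.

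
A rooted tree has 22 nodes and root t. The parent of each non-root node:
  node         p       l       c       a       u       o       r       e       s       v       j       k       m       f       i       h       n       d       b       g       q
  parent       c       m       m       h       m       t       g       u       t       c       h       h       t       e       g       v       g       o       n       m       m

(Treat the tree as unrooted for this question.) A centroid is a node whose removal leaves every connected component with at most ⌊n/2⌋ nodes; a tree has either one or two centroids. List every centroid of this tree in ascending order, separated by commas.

m

If m is removed the pieces have sizes 7, 5, 4, 3, 1, 1, all ≤ ⌊22/2⌋ = 11.
Every other node leaves some component of size > 11, so the centroid is unique.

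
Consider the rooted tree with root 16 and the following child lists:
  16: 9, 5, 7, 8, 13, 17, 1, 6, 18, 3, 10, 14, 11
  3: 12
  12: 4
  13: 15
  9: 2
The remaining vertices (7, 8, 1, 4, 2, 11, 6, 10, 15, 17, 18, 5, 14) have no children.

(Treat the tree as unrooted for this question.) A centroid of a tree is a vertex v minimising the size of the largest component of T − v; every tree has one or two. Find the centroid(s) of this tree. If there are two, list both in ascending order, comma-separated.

16

Delete 16: the remaining components have sizes 3, 2, 2, 1, 1, 1, 1, 1, 1, 1, 1, 1, 1. Max 3 ≤ 9, so 16 is a centroid.
Every other node leaves some component of size > 9, so the centroid is unique.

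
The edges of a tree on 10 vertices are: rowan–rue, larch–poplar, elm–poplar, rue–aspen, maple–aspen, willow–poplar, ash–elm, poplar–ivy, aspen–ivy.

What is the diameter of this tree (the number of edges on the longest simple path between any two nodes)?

6

Starting from ash, a farthest node is rowan at distance 6.
One longest path: ash–elm–poplar–ivy–aspen–rue–rowan.
So the diameter is 6.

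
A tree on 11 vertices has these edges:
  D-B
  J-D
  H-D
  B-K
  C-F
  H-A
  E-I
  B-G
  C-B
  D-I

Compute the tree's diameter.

5

BFS from A reaches F last, at distance 5; BFS from F confirms no node is farther.
Path: A-H-D-B-C-F.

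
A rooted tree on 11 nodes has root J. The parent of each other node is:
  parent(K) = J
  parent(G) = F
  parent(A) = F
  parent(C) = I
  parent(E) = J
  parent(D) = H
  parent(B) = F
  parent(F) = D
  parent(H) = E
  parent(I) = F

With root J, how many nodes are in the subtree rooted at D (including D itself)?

7

The subtree rooted at D contains: D, F, I, B, G, A, C — 7 nodes.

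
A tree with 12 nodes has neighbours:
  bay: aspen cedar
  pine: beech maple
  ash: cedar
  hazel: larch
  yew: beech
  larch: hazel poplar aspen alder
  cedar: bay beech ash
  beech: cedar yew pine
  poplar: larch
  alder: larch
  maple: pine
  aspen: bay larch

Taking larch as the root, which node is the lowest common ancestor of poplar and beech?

larch

Path poplar→root: poplar larch; path beech→root: beech cedar bay aspen larch.
First common node: larch.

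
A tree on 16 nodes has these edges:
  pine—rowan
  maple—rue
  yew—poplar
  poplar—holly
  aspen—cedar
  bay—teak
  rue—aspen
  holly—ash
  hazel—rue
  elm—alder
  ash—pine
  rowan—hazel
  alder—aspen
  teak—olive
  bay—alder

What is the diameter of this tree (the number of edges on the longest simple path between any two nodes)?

12

Starting from yew, a farthest node is olive at distance 12.
One longest path: yew – poplar – holly – ash – pine – rowan – hazel – rue – aspen – alder – bay – teak – olive.
So the diameter is 12.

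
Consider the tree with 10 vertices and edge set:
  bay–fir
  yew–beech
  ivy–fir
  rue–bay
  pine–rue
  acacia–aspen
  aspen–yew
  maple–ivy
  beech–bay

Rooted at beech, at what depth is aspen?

Path from beech to aspen: beech → yew → aspen, which has 2 edges.

2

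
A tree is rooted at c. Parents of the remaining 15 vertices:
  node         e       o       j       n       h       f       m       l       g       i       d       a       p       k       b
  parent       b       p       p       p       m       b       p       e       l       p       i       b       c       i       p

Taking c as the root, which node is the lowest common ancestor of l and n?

Ancestors of l (toward the root): l, e, b, p, c.
Ancestors of n: n, p, c.
The deepest node appearing in both lists is p.

p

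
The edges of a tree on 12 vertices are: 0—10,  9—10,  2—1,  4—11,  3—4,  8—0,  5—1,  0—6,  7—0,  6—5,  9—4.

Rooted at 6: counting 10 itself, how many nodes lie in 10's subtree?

5

10's subtree: {10, 9, 4, 11, 3}, size 5.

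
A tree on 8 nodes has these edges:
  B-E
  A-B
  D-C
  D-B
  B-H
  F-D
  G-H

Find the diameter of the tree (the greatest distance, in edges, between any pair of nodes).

4

A longest path is G - H - B - D - F, with 4 edges.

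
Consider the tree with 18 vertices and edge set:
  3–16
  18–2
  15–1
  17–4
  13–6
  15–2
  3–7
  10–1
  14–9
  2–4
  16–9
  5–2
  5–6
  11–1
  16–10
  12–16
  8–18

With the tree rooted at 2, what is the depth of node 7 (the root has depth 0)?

2 → 15 → 1 → 10 → 16 → 3 → 7 — 6 edges.

6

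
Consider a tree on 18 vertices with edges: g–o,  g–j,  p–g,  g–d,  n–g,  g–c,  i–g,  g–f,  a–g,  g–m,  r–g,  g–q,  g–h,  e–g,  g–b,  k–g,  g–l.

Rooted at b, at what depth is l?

2

Climbing from l to the root: l → g → b. That's 2 steps.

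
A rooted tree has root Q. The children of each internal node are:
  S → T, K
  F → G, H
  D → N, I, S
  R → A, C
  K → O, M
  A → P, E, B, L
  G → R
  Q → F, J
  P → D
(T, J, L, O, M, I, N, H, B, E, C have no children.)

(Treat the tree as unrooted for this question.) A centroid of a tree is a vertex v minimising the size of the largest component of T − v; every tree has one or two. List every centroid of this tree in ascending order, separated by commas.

If A is removed the pieces have sizes 9, 7, 1, 1, 1, all ≤ ⌊20/2⌋ = 10.
Every other node leaves some component of size > 10, so the centroid is unique.

A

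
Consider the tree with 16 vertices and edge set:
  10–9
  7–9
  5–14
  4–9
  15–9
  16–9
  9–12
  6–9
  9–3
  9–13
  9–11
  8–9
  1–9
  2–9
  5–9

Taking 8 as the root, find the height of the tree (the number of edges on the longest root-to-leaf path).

3

The longest root-to-leaf path is 8 → 9 → 5 → 14 (3 edges).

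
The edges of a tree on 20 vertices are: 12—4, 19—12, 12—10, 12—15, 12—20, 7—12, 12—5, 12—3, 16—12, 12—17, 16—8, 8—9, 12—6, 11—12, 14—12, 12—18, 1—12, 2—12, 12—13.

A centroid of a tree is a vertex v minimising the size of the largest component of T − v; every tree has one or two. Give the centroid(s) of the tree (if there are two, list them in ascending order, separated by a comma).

12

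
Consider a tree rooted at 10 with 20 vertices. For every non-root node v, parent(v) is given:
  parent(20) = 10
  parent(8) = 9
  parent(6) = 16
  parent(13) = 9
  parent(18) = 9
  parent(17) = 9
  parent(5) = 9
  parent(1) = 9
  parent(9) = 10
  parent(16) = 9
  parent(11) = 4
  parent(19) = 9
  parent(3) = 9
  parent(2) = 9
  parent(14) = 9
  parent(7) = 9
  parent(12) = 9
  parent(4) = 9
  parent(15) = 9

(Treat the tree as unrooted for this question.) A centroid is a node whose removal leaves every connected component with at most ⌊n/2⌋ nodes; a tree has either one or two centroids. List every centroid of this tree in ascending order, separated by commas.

Removing 9 splits the tree into components of sizes 2, 2, 2, 1, 1, 1, 1, 1, 1, 1, 1, 1, 1, 1, 1, 1; the largest is 2 ≤ ⌊20/2⌋ = 10.
No neighbour of 9 does as well, so 9 is the unique centroid.

9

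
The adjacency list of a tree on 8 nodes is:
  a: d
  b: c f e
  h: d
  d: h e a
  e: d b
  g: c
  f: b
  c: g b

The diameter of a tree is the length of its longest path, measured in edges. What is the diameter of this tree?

5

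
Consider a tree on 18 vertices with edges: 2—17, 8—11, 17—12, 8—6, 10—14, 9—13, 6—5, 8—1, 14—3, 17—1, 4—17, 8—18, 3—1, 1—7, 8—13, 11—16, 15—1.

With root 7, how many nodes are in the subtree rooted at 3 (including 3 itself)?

3's subtree: {3, 14, 10}, size 3.

3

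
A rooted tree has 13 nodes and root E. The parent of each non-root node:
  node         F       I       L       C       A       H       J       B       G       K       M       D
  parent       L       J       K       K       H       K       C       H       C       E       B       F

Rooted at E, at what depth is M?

Path from E to M: E → K → H → B → M, which has 4 edges.

4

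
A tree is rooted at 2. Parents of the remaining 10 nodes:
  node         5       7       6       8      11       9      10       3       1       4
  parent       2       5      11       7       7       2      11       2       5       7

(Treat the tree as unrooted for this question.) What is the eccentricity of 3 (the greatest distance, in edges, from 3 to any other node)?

Distances from 3 peak at 5, attained at 10 (6 also at distance 5).
3 – 2 – 5 – 7 – 11 – 10

5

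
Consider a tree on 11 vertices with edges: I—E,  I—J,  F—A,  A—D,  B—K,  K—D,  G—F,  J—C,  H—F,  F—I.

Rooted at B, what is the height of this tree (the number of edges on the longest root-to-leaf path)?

C sits deepest: B-K-D-A-F-I-J-C — 7 edges from the root.

7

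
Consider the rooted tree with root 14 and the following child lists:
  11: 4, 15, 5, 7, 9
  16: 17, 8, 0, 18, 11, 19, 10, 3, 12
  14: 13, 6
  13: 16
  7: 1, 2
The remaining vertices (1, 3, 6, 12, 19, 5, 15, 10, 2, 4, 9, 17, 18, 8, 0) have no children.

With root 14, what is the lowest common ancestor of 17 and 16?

Path 17→root: 17 16 13 14; path 16→root: 16 13 14.
First common node: 16.

16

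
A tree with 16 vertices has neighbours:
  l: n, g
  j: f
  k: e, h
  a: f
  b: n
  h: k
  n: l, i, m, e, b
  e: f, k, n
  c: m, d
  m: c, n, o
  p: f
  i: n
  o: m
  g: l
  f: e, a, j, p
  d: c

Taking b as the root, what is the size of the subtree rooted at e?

Descendants of e (including itself): e, k, f, h, j, p, a. That's 7.

7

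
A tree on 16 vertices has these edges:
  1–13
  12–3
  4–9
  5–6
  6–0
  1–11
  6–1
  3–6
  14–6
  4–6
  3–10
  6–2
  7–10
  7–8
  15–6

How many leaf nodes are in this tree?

10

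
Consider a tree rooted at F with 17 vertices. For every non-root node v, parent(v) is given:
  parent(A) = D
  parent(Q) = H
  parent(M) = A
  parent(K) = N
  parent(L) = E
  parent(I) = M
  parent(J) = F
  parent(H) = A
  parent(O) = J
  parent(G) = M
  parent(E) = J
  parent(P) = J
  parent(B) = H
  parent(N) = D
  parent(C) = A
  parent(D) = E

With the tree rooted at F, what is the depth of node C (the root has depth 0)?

5

Climbing from C to the root: C → A → D → E → J → F. That's 5 steps.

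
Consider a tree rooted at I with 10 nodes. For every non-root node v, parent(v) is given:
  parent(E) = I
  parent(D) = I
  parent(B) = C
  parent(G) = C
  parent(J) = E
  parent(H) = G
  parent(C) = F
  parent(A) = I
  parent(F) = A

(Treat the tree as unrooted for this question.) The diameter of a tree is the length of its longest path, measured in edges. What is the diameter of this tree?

7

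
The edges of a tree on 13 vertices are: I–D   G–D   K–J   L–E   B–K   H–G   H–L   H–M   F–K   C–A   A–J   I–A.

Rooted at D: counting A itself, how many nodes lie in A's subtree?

6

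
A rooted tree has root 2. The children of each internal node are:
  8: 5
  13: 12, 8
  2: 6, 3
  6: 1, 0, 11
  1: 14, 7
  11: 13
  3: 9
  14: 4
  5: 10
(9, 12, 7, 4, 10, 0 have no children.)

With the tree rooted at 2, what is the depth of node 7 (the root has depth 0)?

3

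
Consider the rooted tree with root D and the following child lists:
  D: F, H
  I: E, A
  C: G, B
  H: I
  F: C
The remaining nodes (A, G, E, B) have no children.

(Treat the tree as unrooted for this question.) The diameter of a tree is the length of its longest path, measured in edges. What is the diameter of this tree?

BFS from G reaches A last, at distance 6; BFS from A confirms no node is farther.
Path: G – C – F – D – H – I – A.

6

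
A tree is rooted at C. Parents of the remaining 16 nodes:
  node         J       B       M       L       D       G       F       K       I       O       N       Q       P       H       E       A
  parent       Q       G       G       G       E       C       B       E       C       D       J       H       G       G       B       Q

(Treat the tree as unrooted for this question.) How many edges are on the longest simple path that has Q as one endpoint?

6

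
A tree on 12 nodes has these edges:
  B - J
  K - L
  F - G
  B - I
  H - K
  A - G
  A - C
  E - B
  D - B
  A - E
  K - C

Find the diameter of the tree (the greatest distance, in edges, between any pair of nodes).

Starting from I, a farthest node is L at distance 6.
One longest path: I–B–E–A–C–K–L.
So the diameter is 6.

6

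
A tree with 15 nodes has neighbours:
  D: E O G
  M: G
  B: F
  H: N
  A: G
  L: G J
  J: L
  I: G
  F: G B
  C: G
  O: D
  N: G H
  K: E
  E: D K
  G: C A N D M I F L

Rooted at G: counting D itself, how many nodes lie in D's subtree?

D's subtree: {D, E, O, K}, size 4.

4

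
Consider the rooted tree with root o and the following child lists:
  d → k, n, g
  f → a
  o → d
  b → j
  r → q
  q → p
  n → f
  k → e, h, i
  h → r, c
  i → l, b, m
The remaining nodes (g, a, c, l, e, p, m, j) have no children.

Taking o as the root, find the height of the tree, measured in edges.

6

The longest root-to-leaf path is o–d–k–h–r–q–p (6 edges).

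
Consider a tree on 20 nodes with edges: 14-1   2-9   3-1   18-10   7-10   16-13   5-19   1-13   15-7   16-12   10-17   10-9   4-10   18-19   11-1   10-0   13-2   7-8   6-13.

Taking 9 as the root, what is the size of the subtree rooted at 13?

8

Descendants of 13 (including itself): 13, 16, 1, 6, 12, 14, 11, 3. That's 8.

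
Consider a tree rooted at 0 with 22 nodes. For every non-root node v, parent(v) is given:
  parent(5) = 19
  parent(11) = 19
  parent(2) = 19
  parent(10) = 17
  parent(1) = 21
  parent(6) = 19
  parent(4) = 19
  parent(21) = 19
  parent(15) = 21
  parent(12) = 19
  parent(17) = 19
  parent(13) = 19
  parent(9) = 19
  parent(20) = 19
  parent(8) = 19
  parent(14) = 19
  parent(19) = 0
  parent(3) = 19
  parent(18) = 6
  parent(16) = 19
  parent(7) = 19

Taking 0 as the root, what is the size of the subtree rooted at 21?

3

The subtree rooted at 21 contains: 21, 1, 15 — 3 nodes.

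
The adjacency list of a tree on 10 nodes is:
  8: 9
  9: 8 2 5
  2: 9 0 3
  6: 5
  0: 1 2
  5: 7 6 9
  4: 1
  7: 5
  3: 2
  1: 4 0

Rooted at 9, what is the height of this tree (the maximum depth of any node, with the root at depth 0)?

4

4 sits deepest: 9–2–0–1–4 — 4 edges from the root.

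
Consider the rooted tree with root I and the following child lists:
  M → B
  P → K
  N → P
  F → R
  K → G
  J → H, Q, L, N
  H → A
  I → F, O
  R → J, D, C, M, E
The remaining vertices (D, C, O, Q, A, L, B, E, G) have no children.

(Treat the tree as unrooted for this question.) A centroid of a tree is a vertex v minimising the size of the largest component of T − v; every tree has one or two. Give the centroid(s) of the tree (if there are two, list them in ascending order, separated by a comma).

Delete J: the remaining components have sizes 9, 4, 2, 1, 1. Max 9 ≤ 9, so J is a centroid.
Its neighbour R also leaves a largest component of size 9, so both are centroids.

J, R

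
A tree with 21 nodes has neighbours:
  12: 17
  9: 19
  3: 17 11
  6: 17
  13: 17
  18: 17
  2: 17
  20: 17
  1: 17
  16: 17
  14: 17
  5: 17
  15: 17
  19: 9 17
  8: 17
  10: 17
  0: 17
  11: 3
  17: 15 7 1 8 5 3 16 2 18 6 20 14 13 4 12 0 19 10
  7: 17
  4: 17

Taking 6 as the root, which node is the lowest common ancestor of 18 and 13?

17

18's ancestor chain is 18, 17, 6 and 13's is 13, 17, 6; they first meet at 17.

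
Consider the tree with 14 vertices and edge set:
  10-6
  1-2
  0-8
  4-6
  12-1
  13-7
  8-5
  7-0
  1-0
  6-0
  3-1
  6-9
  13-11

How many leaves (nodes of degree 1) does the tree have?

Exactly 8 nodes have a single neighbour: 2, 3, 4, 5, 9, 10, 11, 12.

8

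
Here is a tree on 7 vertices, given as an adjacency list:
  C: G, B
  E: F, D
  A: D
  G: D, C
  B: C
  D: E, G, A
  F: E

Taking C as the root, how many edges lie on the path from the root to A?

3

C → G → D → A — 3 edges.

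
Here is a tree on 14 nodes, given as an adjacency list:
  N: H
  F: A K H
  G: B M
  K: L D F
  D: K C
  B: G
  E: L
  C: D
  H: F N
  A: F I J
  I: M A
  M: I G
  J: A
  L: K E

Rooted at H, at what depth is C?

H → F → K → D → C — 4 edges.

4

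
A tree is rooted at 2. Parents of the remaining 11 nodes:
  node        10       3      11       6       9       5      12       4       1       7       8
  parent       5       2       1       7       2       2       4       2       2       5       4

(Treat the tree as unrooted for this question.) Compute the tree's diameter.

5

BFS from 6 reaches 12 last, at distance 5; BFS from 12 confirms no node is farther.
Path: 6–7–5–2–4–12.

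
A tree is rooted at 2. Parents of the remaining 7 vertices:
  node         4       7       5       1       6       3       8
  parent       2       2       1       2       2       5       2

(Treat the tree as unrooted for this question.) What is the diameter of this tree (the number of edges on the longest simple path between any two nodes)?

4

Starting from 3, a farthest node is 6 at distance 4.
One longest path: 3-5-1-2-6.
So the diameter is 4.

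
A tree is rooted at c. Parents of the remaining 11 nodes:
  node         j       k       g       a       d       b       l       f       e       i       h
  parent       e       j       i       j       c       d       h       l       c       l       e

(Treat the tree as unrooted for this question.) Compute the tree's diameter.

Starting from g, a farthest node is b at distance 7.
One longest path: g - i - l - h - e - c - d - b.
So the diameter is 7.

7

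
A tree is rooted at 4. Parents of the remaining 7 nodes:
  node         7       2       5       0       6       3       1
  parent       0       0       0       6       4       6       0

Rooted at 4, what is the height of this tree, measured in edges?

A deepest node is 5, reached by 4–6–0–5.
That path has 3 edges, so the height is 3.

3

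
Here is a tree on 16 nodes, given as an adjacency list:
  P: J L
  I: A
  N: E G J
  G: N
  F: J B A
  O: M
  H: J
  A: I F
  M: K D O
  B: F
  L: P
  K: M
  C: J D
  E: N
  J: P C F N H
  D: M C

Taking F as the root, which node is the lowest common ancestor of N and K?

J

Ancestors of N (toward the root): N, J, F.
Ancestors of K: K, M, D, C, J, F.
The deepest node appearing in both lists is J.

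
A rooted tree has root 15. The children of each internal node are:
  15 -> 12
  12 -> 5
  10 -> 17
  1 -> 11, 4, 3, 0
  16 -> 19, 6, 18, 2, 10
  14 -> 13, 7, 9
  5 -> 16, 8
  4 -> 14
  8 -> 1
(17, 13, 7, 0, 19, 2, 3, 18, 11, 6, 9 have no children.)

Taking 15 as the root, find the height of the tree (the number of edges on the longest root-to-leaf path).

7

13 sits deepest: 15 → 12 → 5 → 8 → 1 → 4 → 14 → 13 — 7 edges from the root.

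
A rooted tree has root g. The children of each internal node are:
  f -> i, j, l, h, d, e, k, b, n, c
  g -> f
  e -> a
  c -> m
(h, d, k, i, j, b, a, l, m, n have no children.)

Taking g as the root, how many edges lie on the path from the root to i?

Climbing from i to the root: i–f–g. That's 2 steps.

2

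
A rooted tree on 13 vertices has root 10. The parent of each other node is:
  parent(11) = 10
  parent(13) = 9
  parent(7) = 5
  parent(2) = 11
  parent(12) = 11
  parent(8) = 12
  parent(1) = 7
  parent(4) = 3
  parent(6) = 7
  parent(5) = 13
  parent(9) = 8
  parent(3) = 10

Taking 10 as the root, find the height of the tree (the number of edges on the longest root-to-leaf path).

8

The longest root-to-leaf path is 10 – 11 – 12 – 8 – 9 – 13 – 5 – 7 – 1 (8 edges).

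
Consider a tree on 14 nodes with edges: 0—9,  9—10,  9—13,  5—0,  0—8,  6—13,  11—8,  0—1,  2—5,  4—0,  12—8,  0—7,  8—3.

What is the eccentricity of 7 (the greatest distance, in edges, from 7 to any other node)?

4

A farthest node from 7 is 6.
The path 7–0–9–13–6 has 4 edges.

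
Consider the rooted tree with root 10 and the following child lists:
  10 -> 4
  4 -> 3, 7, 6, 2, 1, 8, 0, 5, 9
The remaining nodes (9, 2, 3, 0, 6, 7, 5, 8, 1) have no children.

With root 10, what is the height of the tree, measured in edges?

A deepest node is 7, reached by 10–4–7.
That path has 2 edges, so the height is 2.

2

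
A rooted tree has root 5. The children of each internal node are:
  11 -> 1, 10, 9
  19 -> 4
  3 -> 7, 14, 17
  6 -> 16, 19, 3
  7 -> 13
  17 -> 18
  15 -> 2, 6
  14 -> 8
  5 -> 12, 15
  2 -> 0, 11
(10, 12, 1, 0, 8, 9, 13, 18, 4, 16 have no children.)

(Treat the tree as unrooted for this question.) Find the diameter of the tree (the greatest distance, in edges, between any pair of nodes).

7

A longest path is 10 – 11 – 2 – 15 – 6 – 3 – 7 – 13, with 7 edges.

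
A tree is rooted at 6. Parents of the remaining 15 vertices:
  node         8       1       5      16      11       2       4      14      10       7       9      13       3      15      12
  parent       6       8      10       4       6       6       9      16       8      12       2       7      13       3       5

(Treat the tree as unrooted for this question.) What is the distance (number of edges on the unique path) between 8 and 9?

8 – 6 – 2 – 9: 3 edges.

3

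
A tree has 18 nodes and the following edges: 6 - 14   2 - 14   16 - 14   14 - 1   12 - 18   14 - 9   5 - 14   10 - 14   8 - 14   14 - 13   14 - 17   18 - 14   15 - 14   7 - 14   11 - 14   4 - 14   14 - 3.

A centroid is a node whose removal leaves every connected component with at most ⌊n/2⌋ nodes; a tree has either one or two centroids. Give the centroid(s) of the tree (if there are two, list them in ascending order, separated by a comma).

14

If 14 is removed the pieces have sizes 2, 1, 1, 1, 1, 1, 1, 1, 1, 1, 1, 1, 1, 1, 1, 1, all ≤ ⌊18/2⌋ = 9.
Every other node leaves some component of size > 9, so the centroid is unique.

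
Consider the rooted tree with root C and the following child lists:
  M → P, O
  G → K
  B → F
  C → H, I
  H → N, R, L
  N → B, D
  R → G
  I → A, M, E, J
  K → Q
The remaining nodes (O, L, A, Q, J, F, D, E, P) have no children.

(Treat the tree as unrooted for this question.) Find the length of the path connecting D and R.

3

D – N – H – R: 3 edges.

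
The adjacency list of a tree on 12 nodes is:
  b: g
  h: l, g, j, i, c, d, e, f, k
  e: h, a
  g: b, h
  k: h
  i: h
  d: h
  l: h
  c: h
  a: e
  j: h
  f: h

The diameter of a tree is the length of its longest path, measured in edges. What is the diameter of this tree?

4

BFS from a reaches b last, at distance 4; BFS from b confirms no node is farther.
Path: a – e – h – g – b.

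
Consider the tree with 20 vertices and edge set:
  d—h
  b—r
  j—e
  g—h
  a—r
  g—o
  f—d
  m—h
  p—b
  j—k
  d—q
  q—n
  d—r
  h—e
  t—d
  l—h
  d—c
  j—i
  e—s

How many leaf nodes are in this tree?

12

Exactly 12 nodes have a single neighbour: a, c, f, i, k, l, m, n, o, p, s, t.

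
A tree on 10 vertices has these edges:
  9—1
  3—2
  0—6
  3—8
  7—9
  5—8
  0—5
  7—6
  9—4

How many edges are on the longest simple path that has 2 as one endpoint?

A farthest node from 2 is 4 (1 also at distance 8).
The path 2-3-8-5-0-6-7-9-4 has 8 edges.

8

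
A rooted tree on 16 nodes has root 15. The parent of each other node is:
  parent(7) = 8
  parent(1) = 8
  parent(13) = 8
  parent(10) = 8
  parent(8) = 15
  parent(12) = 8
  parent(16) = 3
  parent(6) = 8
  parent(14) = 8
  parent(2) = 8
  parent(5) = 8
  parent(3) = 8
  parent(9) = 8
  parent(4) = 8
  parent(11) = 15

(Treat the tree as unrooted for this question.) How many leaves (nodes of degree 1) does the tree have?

Exactly 13 nodes have a single neighbour: 1, 2, 4, 5, 6, 7, 9, 10, 11, 12, 13, 14, 16.

13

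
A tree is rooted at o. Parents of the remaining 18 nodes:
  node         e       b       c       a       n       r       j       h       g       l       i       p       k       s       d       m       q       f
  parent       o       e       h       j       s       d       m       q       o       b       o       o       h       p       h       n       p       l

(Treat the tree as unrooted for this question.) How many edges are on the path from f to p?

5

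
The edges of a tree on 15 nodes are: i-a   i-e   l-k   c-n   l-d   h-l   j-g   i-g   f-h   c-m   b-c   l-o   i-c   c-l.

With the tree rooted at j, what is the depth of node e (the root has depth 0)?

3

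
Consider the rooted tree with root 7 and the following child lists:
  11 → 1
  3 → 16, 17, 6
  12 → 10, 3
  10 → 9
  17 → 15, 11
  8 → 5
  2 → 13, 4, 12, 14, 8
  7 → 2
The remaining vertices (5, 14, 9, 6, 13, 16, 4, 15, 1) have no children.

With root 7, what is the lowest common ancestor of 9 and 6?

Path 9→root: 9 10 12 2 7; path 6→root: 6 3 12 2 7.
First common node: 12.

12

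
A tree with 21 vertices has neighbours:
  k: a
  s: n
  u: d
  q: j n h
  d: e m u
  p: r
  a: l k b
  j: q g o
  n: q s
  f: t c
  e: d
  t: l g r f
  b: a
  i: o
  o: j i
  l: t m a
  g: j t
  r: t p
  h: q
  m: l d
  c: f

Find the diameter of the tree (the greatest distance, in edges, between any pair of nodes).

9

Starting from e, a farthest node is s at distance 9.
One longest path: e - d - m - l - t - g - j - q - n - s.
So the diameter is 9.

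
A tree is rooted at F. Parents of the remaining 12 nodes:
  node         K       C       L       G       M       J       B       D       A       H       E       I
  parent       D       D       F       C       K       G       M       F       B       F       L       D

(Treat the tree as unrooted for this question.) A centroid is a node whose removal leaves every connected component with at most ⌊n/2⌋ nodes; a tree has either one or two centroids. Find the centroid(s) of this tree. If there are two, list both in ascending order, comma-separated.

Removing D splits the tree into components of sizes 4, 4, 3, 1; the largest is 4 ≤ ⌊13/2⌋ = 6.
No neighbour of D does as well, so D is the unique centroid.

D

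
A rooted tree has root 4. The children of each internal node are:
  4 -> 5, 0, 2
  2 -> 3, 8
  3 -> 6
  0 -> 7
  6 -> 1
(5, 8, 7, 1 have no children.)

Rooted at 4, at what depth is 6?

3

Climbing from 6 to the root: 6–3–2–4. That's 3 steps.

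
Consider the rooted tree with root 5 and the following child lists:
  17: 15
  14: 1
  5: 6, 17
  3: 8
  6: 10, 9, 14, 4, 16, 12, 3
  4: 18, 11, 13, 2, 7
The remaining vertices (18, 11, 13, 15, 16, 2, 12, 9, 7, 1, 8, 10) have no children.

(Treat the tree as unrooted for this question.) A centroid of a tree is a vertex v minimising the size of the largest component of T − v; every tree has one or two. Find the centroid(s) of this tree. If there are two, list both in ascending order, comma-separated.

6

Delete 6: the remaining components have sizes 6, 3, 2, 2, 1, 1, 1, 1. Max 6 ≤ 9, so 6 is a centroid.
No neighbour of 6 does as well, so 6 is the unique centroid.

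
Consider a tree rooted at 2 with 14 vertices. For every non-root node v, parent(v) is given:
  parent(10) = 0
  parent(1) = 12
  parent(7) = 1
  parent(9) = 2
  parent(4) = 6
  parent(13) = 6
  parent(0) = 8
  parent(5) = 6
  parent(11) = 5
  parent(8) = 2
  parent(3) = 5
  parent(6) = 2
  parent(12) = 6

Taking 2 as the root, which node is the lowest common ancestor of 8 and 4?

2

8's ancestor chain is 8, 2 and 4's is 4, 6, 2; they first meet at 2.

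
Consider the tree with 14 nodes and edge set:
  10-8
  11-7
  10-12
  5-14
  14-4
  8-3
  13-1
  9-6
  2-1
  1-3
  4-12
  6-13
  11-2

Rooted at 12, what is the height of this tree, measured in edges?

9 sits deepest: 12 – 10 – 8 – 3 – 1 – 13 – 6 – 9 — 7 edges from the root.

7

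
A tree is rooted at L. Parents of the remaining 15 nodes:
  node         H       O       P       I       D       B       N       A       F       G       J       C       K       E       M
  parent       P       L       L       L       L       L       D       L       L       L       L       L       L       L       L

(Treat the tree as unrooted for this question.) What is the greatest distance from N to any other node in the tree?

The node farthest from N is H, via N-D-L-P-H — 4 edges.

4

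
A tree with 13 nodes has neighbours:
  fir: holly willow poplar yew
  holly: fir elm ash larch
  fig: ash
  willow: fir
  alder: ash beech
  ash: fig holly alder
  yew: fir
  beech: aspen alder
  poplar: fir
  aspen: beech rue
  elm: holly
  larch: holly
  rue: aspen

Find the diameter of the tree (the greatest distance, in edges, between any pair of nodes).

Starting from rue, a farthest node is poplar at distance 7.
One longest path: rue–aspen–beech–alder–ash–holly–fir–poplar.
So the diameter is 7.

7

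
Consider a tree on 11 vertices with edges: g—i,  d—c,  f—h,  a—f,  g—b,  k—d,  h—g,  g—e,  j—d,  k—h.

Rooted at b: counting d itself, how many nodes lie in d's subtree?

3

Descendants of d (including itself): d, c, j. That's 3.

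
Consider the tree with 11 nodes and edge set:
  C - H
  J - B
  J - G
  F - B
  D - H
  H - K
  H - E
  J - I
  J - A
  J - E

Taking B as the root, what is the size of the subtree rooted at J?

9

Descendants of J (including itself): J, E, G, A, I, H, K, C, D. That's 9.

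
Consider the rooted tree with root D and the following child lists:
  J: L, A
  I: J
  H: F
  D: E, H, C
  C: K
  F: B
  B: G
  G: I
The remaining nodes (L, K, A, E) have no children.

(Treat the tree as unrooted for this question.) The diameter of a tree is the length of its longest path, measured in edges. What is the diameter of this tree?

9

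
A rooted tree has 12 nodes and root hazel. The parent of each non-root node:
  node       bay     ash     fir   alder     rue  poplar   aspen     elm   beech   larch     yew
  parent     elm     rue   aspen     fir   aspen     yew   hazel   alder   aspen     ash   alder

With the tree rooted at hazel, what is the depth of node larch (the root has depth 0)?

Climbing from larch to the root: larch–ash–rue–aspen–hazel. That's 4 steps.

4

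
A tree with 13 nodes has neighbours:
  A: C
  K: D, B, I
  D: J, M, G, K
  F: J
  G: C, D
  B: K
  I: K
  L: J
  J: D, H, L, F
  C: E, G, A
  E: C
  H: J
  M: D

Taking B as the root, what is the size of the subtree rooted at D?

Descendants of D (including itself): D, G, J, M, C, L, H, F, E, A. That's 10.

10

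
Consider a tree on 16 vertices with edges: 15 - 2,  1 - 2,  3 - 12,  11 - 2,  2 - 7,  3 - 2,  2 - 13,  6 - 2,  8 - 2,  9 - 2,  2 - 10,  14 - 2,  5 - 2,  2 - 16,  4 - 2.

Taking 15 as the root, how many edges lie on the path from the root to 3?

2

Path from 15 to 3: 15 → 2 → 3, which has 2 edges.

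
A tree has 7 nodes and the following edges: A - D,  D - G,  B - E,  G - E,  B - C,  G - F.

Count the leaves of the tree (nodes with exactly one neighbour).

3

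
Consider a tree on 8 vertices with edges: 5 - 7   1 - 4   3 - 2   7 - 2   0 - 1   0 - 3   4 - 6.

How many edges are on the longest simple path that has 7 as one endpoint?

6

A farthest node from 7 is 6.
The path 7–2–3–0–1–4–6 has 6 edges.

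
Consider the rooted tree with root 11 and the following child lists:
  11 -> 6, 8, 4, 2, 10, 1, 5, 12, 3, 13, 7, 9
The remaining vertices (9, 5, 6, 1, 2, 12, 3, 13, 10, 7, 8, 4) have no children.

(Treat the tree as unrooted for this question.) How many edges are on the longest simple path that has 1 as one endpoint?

2

Distances from 1 peak at 2, attained at 4 (13, 8, 3, 9, 10, 5, 6, 7, 2, 12 also at distance 2).
1-11-4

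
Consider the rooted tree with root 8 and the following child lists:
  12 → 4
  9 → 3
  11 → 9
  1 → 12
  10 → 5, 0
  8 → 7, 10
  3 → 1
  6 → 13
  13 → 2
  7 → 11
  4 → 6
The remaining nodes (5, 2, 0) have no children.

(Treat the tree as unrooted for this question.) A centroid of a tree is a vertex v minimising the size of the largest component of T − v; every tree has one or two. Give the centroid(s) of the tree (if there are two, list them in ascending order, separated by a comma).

3, 9

Delete 3: the remaining components have sizes 7, 6. Max 7 ≤ 7, so 3 is a centroid.
9 is adjacent to 3 and is also a centroid (the largest component after removing it is likewise 7).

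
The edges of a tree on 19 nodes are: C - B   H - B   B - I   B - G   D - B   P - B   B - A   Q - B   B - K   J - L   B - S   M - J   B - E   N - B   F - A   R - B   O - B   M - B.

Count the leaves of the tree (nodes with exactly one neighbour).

Exactly 15 nodes have a single neighbour: C, D, E, F, G, H, I, K, L, N, O, P, Q, R, S.

15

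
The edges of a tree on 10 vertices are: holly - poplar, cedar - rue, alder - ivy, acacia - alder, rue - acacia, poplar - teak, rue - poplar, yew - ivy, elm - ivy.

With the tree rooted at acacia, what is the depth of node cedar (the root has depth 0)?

Path from acacia to cedar: acacia → rue → cedar, which has 2 edges.

2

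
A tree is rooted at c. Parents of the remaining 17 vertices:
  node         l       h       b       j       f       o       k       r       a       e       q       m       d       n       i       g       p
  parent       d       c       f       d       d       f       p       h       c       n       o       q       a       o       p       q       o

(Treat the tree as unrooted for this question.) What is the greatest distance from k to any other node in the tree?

A farthest node from k is r.
The path k – p – o – f – d – a – c – h – r has 8 edges.

8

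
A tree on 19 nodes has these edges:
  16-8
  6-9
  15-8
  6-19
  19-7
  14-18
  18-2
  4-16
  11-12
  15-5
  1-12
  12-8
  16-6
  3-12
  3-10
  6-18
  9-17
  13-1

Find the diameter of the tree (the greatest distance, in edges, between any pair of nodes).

BFS from 13 reaches 14 last, at distance 7; BFS from 14 confirms no node is farther.
Path: 13 – 1 – 12 – 8 – 16 – 6 – 18 – 14.

7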